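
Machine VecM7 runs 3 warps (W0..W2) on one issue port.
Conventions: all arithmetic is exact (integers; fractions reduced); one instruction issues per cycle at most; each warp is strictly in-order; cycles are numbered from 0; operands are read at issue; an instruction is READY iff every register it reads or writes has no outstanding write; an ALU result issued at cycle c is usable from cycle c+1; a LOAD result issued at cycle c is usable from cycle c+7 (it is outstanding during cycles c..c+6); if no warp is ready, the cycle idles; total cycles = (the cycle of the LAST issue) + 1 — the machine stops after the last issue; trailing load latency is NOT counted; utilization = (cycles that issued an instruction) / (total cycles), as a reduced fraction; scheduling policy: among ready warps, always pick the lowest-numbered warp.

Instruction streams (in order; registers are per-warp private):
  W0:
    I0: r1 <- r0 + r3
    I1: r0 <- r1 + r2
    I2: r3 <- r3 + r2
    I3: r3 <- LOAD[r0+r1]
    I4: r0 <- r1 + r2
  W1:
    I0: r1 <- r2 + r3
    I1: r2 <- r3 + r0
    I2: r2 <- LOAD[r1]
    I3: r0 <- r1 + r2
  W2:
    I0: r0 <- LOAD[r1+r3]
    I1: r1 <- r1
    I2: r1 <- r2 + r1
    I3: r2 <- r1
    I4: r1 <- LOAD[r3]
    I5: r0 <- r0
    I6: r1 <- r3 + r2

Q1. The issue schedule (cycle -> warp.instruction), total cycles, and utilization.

cycle 0: W0.I0
cycle 1: W0.I1
cycle 2: W0.I2
cycle 3: W0.I3
cycle 4: W0.I4
cycle 5: W1.I0
cycle 6: W1.I1
cycle 7: W1.I2
cycle 8: W2.I0
cycle 9: W2.I1
cycle 10: W2.I2
cycle 11: W2.I3
cycle 12: W2.I4
cycle 13: idle
cycle 14: W1.I3
cycle 15: W2.I5
cycle 16: idle
cycle 17: idle
cycle 18: idle
cycle 19: W2.I6

Answer: 20 cycles, utilization 4/5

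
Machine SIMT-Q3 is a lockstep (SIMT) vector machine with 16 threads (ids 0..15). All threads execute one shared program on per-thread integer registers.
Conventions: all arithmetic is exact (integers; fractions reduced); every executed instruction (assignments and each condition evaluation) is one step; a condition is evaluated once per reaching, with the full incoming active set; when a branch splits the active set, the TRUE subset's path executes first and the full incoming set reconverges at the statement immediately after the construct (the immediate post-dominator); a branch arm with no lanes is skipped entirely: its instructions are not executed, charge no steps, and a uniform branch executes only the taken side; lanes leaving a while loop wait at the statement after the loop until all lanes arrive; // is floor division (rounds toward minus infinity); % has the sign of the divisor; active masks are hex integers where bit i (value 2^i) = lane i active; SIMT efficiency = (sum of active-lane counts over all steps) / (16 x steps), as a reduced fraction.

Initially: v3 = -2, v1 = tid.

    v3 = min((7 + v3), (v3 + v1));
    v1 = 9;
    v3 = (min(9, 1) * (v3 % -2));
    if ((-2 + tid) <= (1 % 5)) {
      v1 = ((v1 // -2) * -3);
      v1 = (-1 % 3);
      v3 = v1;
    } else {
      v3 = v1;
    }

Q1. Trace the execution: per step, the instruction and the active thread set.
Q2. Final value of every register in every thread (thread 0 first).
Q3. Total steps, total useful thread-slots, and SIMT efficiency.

step 0: v3 <- min((7 + v3), (v3 + v1)) 0xffff
step 1: v1 <- 9                      0xffff
step 2: v3 <- (min(9, 1) * (v3 % -2)) 0xffff
step 3: eval ((-2 + tid) <= (1 % 5)) 0xffff
step 4: v1 <- ((v1 // -2) * -3)      0x000f
step 5: v1 <- (-1 % 3)               0x000f
step 6: v3 <- v1                     0x000f
step 7: v3 <- v1                     0xfff0

Answer: 8 steps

v3: 2,2,2,2,9,9,9,9,9,9,9,9,9,9,9,9
v1: 2,2,2,2,9,9,9,9,9,9,9,9,9,9,9,9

steps = 8; useful = 88; efficiency = 88/128 = 11/16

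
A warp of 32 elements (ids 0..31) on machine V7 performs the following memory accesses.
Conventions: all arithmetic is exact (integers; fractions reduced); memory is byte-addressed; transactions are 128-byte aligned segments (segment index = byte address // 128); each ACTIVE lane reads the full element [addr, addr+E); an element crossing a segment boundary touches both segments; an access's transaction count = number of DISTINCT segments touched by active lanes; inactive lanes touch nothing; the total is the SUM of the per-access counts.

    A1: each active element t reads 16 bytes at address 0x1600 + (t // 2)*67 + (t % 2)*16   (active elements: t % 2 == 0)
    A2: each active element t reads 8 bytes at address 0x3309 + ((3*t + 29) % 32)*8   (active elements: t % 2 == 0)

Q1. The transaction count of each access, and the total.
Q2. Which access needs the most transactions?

A1: 8 transactions
A2: 3 transactions

Answer: 8,3; total 11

Answer: A1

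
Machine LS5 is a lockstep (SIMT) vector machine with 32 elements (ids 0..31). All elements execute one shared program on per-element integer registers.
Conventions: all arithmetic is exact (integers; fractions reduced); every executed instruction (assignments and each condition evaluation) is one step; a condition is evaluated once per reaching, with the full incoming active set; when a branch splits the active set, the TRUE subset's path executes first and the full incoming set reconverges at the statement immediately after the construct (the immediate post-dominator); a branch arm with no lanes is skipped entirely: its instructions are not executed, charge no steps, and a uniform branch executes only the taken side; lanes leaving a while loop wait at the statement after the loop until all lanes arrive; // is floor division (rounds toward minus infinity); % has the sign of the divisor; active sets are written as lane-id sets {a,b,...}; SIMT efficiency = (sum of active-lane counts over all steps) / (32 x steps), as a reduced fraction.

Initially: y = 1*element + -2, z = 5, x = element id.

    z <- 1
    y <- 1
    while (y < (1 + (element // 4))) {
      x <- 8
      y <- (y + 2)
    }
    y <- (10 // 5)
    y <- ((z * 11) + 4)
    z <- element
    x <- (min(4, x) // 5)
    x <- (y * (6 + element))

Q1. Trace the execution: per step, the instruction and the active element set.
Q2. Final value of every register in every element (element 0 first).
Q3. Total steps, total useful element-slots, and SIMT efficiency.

step 0: z <- 1                       {0,1,2,3,4,5,6,7,8,9,10,11,12,13,14,15,16,17,18,19,20,21,22,23,24,25,26,27,28,29,30,31}
step 1: y <- 1                       {0,1,2,3,4,5,6,7,8,9,10,11,12,13,14,15,16,17,18,19,20,21,22,23,24,25,26,27,28,29,30,31}
step 2: eval (y < (1 + (element // 4))) {0,1,2,3,4,5,6,7,8,9,10,11,12,13,14,15,16,17,18,19,20,21,22,23,24,25,26,27,28,29,30,31}
step 3: x <- 8                       {4,5,6,7,8,9,10,11,12,13,14,15,16,17,18,19,20,21,22,23,24,25,26,27,28,29,30,31}
step 4: y <- (y + 2)                 {4,5,6,7,8,9,10,11,12,13,14,15,16,17,18,19,20,21,22,23,24,25,26,27,28,29,30,31}
step 5: eval (y < (1 + (element // 4))) {4,5,6,7,8,9,10,11,12,13,14,15,16,17,18,19,20,21,22,23,24,25,26,27,28,29,30,31}
step 6: x <- 8                       {12,13,14,15,16,17,18,19,20,21,22,23,24,25,26,27,28,29,30,31}
step 7: y <- (y + 2)                 {12,13,14,15,16,17,18,19,20,21,22,23,24,25,26,27,28,29,30,31}
step 8: eval (y < (1 + (element // 4))) {12,13,14,15,16,17,18,19,20,21,22,23,24,25,26,27,28,29,30,31}
step 9: x <- 8                       {20,21,22,23,24,25,26,27,28,29,30,31}
step 10: y <- (y + 2)                 {20,21,22,23,24,25,26,27,28,29,30,31}
step 11: eval (y < (1 + (element // 4))) {20,21,22,23,24,25,26,27,28,29,30,31}
step 12: x <- 8                       {28,29,30,31}
step 13: y <- (y + 2)                 {28,29,30,31}
step 14: eval (y < (1 + (element // 4))) {28,29,30,31}
step 15: y <- (10 // 5)               {0,1,2,3,4,5,6,7,8,9,10,11,12,13,14,15,16,17,18,19,20,21,22,23,24,25,26,27,28,29,30,31}
step 16: y <- ((z * 11) + 4)          {0,1,2,3,4,5,6,7,8,9,10,11,12,13,14,15,16,17,18,19,20,21,22,23,24,25,26,27,28,29,30,31}
step 17: z <- element                 {0,1,2,3,4,5,6,7,8,9,10,11,12,13,14,15,16,17,18,19,20,21,22,23,24,25,26,27,28,29,30,31}
step 18: x <- (min(4, x) // 5)        {0,1,2,3,4,5,6,7,8,9,10,11,12,13,14,15,16,17,18,19,20,21,22,23,24,25,26,27,28,29,30,31}
step 19: x <- (y * (6 + element))     {0,1,2,3,4,5,6,7,8,9,10,11,12,13,14,15,16,17,18,19,20,21,22,23,24,25,26,27,28,29,30,31}

Answer: 20 steps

y: 15,15,15,15,15,15,15,15,15,15,15,15,15,15,15,15,15,15,15,15,15,15,15,15,15,15,15,15,15,15,15,15
z: 0,1,2,3,4,5,6,7,8,9,10,11,12,13,14,15,16,17,18,19,20,21,22,23,24,25,26,27,28,29,30,31
x: 90,105,120,135,150,165,180,195,210,225,240,255,270,285,300,315,330,345,360,375,390,405,420,435,450,465,480,495,510,525,540,555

steps = 20; useful = 448; efficiency = 448/640 = 7/10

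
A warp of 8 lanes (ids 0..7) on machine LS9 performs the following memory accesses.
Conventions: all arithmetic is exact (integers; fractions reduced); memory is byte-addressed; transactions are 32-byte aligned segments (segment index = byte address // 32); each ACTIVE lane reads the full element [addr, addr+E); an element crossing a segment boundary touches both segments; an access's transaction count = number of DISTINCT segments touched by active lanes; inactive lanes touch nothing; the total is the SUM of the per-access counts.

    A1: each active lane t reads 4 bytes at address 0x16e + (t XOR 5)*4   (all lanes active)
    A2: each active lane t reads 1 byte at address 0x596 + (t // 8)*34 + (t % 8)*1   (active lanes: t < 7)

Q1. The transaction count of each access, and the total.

A1: 2 transactions
A2: 1 transaction

Answer: 2,1; total 3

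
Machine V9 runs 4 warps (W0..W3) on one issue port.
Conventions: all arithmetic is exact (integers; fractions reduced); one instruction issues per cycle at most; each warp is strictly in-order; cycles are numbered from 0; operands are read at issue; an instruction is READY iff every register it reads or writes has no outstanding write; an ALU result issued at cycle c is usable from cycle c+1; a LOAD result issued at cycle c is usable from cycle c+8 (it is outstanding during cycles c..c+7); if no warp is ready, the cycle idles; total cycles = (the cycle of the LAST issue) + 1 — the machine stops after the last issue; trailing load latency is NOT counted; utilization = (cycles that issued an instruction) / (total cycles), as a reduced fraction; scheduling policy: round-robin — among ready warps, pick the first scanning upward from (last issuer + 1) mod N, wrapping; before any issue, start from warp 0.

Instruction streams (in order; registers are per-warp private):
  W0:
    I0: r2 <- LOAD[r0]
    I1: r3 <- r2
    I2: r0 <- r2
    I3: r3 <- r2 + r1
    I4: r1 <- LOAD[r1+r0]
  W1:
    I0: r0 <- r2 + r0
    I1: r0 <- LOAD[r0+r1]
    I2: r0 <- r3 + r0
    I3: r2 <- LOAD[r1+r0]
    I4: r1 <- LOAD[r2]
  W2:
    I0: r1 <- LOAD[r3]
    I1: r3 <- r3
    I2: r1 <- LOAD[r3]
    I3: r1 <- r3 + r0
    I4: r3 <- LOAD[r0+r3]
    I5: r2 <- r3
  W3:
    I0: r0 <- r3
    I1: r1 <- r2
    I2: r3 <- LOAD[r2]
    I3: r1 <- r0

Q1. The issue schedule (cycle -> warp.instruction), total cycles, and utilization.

cycle 0: W0.I0
cycle 1: W1.I0
cycle 2: W2.I0
cycle 3: W3.I0
cycle 4: W1.I1
cycle 5: W2.I1
cycle 6: W3.I1
cycle 7: W3.I2
cycle 8: W0.I1
cycle 9: W3.I3
cycle 10: W0.I2
cycle 11: W2.I2
cycle 12: W0.I3
cycle 13: W1.I2
cycle 14: W0.I4
cycle 15: W1.I3
cycle 16: idle
cycle 17: idle
cycle 18: idle
cycle 19: W2.I3
cycle 20: W2.I4
cycle 21: idle
cycle 22: idle
cycle 23: W1.I4
cycle 24: idle
cycle 25: idle
cycle 26: idle
cycle 27: idle
cycle 28: W2.I5

Answer: 29 cycles, utilization 20/29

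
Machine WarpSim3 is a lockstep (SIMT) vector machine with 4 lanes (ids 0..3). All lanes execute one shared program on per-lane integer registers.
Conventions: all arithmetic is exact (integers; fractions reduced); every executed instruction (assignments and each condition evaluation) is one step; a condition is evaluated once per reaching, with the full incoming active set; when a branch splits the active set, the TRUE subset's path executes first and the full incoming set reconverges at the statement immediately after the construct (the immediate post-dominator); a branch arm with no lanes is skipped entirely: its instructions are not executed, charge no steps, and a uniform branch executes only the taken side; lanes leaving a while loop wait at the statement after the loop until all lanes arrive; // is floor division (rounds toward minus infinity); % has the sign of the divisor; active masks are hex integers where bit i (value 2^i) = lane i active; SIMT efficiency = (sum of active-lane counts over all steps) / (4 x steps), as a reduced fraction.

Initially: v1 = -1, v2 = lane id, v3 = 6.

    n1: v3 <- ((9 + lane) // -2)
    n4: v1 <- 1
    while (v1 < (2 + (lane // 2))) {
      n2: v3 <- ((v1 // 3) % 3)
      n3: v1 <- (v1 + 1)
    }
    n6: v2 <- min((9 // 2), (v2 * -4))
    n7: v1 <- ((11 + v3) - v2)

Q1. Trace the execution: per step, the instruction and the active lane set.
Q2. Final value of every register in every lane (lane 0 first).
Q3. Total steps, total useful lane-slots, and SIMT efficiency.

step 0: v3 <- ((9 + lane) // -2)     0xf
step 1: v1 <- 1                      0xf
step 2: eval (v1 < (2 + (lane // 2))) 0xf
step 3: v3 <- ((v1 // 3) % 3)        0xf
step 4: v1 <- (v1 + 1)               0xf
step 5: eval (v1 < (2 + (lane // 2))) 0xf
step 6: v3 <- ((v1 // 3) % 3)        0xc
step 7: v1 <- (v1 + 1)               0xc
step 8: eval (v1 < (2 + (lane // 2))) 0xc
step 9: v2 <- min((9 // 2), (v2 * -4)) 0xf
step 10: v1 <- ((11 + v3) - v2)       0xf

Answer: 11 steps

v1: 11,15,19,23
v2: 0,-4,-8,-12
v3: 0,0,0,0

steps = 11; useful = 38; efficiency = 38/44 = 19/22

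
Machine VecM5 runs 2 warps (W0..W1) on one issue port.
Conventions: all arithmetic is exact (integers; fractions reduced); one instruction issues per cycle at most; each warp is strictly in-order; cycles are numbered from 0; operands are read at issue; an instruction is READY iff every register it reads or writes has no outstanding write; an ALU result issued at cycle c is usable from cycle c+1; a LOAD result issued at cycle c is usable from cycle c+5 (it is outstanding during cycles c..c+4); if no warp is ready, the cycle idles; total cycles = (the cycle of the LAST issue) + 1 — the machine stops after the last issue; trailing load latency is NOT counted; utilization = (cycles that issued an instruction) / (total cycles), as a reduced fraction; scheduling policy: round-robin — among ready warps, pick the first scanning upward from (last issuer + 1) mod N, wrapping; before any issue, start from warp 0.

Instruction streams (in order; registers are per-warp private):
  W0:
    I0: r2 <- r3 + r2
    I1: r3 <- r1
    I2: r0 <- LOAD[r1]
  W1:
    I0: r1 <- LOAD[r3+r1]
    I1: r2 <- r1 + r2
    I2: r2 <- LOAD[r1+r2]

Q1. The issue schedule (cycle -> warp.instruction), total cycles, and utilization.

cycle 0: W0.I0
cycle 1: W1.I0
cycle 2: W0.I1
cycle 3: W0.I2
cycle 4: idle
cycle 5: idle
cycle 6: W1.I1
cycle 7: W1.I2

Answer: 8 cycles, utilization 3/4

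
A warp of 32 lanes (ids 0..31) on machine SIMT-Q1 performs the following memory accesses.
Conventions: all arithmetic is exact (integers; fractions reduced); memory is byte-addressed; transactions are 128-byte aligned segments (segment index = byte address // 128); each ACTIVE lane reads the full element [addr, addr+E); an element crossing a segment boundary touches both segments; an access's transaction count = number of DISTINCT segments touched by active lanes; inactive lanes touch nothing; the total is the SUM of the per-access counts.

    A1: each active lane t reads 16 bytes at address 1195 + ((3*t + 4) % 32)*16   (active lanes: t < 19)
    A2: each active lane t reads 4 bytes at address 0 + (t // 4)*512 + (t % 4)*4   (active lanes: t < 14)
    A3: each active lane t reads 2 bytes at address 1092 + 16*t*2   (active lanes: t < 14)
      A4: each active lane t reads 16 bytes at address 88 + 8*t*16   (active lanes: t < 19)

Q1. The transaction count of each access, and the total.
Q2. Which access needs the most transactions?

A1: 5 transactions
A2: 4 transactions
A3: 4 transactions
A4: 19 transactions

Answer: 5,4,4,19; total 32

Answer: A4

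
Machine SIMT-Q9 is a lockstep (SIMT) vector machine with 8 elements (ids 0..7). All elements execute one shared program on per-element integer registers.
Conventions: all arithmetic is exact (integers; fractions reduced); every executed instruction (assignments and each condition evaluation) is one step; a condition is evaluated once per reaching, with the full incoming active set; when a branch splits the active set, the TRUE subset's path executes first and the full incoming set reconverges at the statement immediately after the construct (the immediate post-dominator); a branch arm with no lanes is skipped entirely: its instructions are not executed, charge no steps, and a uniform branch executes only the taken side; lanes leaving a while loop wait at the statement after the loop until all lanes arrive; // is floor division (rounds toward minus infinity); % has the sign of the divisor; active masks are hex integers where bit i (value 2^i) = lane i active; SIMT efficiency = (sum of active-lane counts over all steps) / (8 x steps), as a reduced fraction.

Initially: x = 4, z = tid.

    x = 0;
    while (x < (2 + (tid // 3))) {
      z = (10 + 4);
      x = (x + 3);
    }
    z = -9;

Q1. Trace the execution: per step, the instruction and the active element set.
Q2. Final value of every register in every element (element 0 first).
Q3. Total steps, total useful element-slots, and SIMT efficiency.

step 0: x <- 0                       0xff
step 1: eval (x < (2 + (tid // 3)))  0xff
step 2: z <- (10 + 4)                0xff
step 3: x <- (x + 3)                 0xff
step 4: eval (x < (2 + (tid // 3)))  0xff
step 5: z <- (10 + 4)                0xc0
step 6: x <- (x + 3)                 0xc0
step 7: eval (x < (2 + (tid // 3)))  0xc0
step 8: z <- -9                      0xff

Answer: 9 steps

x: 3,3,3,3,3,3,6,6
z: -9,-9,-9,-9,-9,-9,-9,-9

steps = 9; useful = 54; efficiency = 54/72 = 3/4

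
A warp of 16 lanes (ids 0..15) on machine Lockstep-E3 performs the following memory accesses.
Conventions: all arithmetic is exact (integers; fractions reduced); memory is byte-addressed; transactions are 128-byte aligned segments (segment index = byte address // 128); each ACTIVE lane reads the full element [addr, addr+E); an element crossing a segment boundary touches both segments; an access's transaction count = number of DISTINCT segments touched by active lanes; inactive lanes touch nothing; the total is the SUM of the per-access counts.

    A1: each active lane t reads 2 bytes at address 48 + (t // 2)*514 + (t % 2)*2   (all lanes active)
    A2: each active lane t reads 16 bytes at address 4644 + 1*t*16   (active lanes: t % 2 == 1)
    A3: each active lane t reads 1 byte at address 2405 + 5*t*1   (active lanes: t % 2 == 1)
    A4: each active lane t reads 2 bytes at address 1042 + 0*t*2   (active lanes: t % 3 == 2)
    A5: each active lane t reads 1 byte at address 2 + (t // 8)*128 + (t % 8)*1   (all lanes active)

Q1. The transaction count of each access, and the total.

A1: 8 transactions
A2: 3 transactions
A3: 2 transactions
A4: 1 transaction
A5: 2 transactions

Answer: 8,3,2,1,2; total 16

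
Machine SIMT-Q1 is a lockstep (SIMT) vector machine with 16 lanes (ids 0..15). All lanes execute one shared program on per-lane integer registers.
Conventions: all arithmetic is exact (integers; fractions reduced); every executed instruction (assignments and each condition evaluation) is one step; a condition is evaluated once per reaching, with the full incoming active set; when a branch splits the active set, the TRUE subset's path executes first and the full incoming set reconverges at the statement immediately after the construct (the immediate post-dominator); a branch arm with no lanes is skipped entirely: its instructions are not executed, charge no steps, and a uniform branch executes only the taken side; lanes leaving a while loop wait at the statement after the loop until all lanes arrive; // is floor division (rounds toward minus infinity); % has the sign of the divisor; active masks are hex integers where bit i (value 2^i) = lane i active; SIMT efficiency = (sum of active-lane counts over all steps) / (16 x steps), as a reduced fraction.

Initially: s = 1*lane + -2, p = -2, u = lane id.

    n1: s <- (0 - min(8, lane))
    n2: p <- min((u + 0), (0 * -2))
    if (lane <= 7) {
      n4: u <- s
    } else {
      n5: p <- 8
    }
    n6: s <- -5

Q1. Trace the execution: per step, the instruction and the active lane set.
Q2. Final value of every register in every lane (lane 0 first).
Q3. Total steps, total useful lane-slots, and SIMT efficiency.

step 0: s <- (0 - min(8, lane))      0xffff
step 1: p <- min((u + 0), (0 * -2))  0xffff
step 2: eval (lane <= 7)             0xffff
step 3: u <- s                       0x00ff
step 4: p <- 8                       0xff00
step 5: s <- -5                      0xffff

Answer: 6 steps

s: -5,-5,-5,-5,-5,-5,-5,-5,-5,-5,-5,-5,-5,-5,-5,-5
p: 0,0,0,0,0,0,0,0,8,8,8,8,8,8,8,8
u: 0,-1,-2,-3,-4,-5,-6,-7,8,9,10,11,12,13,14,15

steps = 6; useful = 80; efficiency = 80/96 = 5/6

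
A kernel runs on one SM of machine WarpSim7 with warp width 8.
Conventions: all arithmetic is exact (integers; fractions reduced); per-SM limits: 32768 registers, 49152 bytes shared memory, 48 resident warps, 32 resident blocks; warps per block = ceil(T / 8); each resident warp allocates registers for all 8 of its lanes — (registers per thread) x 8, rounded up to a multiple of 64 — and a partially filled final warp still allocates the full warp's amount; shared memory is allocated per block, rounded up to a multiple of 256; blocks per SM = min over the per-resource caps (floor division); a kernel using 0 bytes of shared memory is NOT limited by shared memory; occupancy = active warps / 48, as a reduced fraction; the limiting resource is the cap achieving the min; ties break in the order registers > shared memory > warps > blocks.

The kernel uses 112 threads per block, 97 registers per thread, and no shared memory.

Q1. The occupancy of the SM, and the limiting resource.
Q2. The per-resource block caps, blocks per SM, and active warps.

Answer: occupancy 7/12, limited by registers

registers: 2 blocks
shared memory: no limit (kernel uses none)
warps: 3 blocks
blocks: 32 blocks

Answer: 2 blocks, 28 active warps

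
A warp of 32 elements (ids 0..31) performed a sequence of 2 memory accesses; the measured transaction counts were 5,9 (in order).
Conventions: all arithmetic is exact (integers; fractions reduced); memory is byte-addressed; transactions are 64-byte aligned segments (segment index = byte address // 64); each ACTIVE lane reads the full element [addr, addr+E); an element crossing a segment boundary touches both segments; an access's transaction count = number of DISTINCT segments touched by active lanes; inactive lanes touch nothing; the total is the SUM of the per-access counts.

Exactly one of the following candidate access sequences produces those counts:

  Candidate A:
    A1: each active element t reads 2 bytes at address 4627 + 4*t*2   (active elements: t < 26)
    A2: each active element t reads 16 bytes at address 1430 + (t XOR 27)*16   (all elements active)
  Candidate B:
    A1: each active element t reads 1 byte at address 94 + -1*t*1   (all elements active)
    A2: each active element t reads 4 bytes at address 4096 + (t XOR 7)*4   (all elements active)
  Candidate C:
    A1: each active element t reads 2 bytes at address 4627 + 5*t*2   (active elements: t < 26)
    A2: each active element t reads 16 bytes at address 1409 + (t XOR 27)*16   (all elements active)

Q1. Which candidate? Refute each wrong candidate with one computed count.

A: A1 gives 4 transactions, not 5
B: A1 gives 2 transactions, not 5
C: all counts match (5,9)

Answer: C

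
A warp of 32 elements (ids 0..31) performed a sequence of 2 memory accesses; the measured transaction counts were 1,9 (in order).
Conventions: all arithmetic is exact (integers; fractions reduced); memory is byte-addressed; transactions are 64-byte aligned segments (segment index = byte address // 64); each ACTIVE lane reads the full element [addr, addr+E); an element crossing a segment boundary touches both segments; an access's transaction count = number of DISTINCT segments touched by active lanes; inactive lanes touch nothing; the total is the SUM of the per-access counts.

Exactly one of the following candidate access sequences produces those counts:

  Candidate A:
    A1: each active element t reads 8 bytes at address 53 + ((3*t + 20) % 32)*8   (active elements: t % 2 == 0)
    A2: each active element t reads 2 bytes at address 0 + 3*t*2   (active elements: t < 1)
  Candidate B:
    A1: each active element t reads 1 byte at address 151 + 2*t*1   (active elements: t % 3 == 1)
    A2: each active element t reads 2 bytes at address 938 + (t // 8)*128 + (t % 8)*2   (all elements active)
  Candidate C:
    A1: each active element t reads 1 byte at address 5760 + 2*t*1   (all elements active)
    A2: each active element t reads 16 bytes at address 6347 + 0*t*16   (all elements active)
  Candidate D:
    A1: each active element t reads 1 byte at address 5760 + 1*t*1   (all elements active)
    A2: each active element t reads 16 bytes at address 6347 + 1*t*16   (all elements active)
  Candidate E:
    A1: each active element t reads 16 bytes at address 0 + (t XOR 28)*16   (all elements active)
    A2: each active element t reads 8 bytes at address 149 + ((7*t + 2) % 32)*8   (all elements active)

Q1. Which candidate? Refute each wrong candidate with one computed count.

A: A1 gives 5 transactions, not 1
B: A1 gives 2 transactions, not 1
C: A2 gives 1 transaction, not 9
E: A1 gives 8 transactions, not 1
D: all counts match (1,9)

Answer: D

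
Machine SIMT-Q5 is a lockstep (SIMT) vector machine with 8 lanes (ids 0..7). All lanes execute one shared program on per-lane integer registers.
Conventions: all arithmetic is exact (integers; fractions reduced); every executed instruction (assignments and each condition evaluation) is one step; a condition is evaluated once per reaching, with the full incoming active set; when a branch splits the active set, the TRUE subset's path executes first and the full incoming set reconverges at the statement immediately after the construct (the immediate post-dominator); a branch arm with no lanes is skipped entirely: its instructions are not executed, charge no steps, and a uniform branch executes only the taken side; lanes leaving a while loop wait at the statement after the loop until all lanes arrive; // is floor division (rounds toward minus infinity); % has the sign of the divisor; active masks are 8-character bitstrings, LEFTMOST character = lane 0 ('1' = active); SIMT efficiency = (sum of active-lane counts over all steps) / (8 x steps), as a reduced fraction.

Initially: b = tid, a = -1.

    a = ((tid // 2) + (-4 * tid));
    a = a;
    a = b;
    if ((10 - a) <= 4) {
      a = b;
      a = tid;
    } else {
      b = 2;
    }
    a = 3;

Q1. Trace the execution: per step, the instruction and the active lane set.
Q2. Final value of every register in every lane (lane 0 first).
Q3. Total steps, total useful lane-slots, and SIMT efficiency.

step 0: a <- ((tid // 2) + (-4 * tid)) 11111111
step 1: a <- a                       11111111
step 2: a <- b                       11111111
step 3: eval ((10 - a) <= 4)         11111111
step 4: a <- b                       00000011
step 5: a <- tid                     00000011
step 6: b <- 2                       11111100
step 7: a <- 3                       11111111

Answer: 8 steps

b: 2,2,2,2,2,2,6,7
a: 3,3,3,3,3,3,3,3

steps = 8; useful = 50; efficiency = 50/64 = 25/32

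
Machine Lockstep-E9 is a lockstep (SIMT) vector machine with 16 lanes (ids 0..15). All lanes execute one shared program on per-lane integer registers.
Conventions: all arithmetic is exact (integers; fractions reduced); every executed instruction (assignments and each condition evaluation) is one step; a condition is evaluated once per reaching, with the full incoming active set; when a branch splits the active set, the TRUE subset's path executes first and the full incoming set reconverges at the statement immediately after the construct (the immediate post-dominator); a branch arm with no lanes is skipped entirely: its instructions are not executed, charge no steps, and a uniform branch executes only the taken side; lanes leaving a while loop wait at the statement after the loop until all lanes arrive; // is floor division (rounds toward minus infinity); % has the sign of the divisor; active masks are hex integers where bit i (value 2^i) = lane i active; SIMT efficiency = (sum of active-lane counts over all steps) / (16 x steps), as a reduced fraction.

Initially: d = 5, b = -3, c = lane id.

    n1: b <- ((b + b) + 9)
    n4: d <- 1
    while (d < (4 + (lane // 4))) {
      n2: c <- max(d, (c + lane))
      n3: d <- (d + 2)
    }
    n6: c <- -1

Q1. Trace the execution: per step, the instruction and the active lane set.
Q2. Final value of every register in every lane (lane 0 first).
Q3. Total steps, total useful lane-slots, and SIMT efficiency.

step 0: b <- ((b + b) + 9)           0xffff
step 1: d <- 1                       0xffff
step 2: eval (d < (4 + (lane // 4))) 0xffff
step 3: c <- max(d, (c + lane))      0xffff
step 4: d <- (d + 2)                 0xffff
step 5: eval (d < (4 + (lane // 4))) 0xffff
step 6: c <- max(d, (c + lane))      0xffff
step 7: d <- (d + 2)                 0xffff
step 8: eval (d < (4 + (lane // 4))) 0xffff
step 9: c <- max(d, (c + lane))      0xff00
step 10: d <- (d + 2)                 0xff00
step 11: eval (d < (4 + (lane // 4))) 0xff00
step 12: c <- -1                      0xffff

Answer: 13 steps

d: 5,5,5,5,5,5,5,5,7,7,7,7,7,7,7,7
b: 3,3,3,3,3,3,3,3,3,3,3,3,3,3,3,3
c: -1,-1,-1,-1,-1,-1,-1,-1,-1,-1,-1,-1,-1,-1,-1,-1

steps = 13; useful = 184; efficiency = 184/208 = 23/26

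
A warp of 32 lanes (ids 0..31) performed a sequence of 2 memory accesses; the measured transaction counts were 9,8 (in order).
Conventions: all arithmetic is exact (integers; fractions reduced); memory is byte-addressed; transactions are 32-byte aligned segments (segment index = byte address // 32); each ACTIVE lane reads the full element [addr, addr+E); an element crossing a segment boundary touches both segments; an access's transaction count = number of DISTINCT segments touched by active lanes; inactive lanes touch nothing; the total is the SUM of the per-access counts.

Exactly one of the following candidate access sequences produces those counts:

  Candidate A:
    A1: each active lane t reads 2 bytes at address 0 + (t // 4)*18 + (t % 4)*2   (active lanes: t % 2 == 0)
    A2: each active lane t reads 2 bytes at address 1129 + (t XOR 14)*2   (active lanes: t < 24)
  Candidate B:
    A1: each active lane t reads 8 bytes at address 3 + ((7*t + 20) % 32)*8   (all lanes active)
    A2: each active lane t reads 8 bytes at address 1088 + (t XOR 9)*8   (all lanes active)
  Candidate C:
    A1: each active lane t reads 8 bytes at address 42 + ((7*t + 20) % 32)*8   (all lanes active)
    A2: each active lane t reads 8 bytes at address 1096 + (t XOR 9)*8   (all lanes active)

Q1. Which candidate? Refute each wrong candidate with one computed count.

A: A1 gives 5 transactions, not 9
C: A2 gives 9 transactions, not 8
B: all counts match (9,8)

Answer: B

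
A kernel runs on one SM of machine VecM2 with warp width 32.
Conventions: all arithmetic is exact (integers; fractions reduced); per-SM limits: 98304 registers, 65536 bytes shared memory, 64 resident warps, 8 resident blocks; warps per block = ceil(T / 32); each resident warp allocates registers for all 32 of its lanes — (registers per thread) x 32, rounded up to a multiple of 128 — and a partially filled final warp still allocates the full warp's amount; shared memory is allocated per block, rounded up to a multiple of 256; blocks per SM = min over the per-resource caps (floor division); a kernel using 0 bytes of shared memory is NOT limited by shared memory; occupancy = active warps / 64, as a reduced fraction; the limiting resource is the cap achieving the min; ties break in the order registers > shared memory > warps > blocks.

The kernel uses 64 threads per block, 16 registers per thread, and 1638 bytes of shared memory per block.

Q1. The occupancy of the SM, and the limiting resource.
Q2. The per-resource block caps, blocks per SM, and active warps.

Answer: occupancy 1/4, limited by blocks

registers: 96 blocks
shared memory: 36 blocks
warps: 32 blocks
blocks: 8 blocks

Answer: 8 blocks, 16 active warps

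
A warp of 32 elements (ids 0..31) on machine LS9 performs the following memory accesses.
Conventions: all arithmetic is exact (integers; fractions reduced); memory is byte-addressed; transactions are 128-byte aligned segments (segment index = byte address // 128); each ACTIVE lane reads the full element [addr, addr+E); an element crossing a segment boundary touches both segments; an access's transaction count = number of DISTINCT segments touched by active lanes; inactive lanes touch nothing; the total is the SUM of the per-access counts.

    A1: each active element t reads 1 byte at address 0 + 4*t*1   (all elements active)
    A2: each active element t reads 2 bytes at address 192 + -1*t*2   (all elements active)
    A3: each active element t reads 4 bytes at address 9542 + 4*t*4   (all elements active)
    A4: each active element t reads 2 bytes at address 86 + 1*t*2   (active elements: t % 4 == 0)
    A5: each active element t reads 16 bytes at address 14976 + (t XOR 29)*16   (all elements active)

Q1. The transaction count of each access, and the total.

A1: 1 transaction
A2: 1 transaction
A3: 5 transactions
A4: 2 transactions
A5: 4 transactions

Answer: 1,1,5,2,4; total 13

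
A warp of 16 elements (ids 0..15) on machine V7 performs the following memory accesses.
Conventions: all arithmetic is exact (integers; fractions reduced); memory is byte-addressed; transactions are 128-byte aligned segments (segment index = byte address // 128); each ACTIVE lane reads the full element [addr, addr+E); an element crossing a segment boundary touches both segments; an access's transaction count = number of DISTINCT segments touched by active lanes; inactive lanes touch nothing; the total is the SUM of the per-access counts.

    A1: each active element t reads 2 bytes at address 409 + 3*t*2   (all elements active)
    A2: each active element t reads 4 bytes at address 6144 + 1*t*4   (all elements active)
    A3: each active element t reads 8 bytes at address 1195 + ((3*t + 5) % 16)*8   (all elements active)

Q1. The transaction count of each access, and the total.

A1: 1 transaction
A2: 1 transaction
A3: 2 transactions

Answer: 1,1,2; total 4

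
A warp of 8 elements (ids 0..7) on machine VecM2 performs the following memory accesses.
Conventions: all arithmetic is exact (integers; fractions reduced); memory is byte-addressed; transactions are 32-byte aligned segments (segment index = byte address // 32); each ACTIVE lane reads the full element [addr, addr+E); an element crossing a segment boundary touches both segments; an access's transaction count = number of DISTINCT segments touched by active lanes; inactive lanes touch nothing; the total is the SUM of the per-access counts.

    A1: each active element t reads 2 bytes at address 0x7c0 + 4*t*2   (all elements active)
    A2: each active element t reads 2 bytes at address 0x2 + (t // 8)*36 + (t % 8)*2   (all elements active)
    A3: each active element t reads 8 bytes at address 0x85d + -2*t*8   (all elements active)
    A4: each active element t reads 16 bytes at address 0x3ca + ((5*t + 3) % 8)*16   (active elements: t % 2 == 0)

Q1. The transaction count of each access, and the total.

A1: 2 transactions
A2: 1 transaction
A3: 5 transactions
A4: 5 transactions

Answer: 2,1,5,5; total 13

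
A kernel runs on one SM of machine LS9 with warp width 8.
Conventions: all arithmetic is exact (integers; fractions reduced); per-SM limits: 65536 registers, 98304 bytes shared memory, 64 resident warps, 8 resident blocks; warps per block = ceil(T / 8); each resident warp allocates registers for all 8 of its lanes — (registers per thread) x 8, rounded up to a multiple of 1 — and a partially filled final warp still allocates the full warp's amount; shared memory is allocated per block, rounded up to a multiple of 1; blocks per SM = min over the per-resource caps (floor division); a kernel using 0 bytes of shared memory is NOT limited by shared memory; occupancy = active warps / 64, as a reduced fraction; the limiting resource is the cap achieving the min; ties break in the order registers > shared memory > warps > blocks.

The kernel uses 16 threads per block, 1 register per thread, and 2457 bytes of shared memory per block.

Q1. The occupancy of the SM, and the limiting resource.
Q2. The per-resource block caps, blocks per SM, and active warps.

Answer: occupancy 1/4, limited by blocks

registers: 4096 blocks
shared memory: 40 blocks
warps: 32 blocks
blocks: 8 blocks

Answer: 8 blocks, 16 active warps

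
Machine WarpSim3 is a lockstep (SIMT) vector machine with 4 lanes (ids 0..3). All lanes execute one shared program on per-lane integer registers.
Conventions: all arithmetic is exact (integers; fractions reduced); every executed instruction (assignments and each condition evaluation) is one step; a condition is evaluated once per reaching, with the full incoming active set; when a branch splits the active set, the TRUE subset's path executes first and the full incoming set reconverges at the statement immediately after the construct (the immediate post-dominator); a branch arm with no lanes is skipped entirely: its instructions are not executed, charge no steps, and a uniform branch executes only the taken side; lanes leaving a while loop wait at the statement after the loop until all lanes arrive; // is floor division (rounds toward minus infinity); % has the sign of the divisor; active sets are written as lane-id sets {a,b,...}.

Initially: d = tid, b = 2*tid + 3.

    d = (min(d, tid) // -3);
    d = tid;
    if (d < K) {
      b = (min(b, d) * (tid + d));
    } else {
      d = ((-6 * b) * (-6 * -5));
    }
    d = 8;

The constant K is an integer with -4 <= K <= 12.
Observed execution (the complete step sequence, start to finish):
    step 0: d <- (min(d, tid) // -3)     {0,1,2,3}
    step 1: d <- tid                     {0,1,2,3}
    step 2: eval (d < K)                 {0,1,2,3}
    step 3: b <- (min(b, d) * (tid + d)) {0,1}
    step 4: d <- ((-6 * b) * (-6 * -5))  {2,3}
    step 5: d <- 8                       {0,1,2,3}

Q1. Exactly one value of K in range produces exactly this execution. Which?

Answer: K = 2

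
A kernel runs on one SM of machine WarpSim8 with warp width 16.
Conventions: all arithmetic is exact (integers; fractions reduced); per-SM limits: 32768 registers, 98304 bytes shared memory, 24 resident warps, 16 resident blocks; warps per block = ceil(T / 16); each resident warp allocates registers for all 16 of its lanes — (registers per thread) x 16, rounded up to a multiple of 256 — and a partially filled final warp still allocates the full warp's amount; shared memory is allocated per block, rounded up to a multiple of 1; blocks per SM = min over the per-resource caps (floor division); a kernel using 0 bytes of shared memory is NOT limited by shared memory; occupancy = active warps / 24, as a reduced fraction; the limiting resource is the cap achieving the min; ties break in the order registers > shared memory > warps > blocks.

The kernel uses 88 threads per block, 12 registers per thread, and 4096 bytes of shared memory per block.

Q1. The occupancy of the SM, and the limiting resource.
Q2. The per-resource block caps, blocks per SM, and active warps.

Answer: occupancy 1, limited by warps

registers: 21 blocks
shared memory: 24 blocks
warps: 4 blocks
blocks: 16 blocks

Answer: 4 blocks, 24 active warps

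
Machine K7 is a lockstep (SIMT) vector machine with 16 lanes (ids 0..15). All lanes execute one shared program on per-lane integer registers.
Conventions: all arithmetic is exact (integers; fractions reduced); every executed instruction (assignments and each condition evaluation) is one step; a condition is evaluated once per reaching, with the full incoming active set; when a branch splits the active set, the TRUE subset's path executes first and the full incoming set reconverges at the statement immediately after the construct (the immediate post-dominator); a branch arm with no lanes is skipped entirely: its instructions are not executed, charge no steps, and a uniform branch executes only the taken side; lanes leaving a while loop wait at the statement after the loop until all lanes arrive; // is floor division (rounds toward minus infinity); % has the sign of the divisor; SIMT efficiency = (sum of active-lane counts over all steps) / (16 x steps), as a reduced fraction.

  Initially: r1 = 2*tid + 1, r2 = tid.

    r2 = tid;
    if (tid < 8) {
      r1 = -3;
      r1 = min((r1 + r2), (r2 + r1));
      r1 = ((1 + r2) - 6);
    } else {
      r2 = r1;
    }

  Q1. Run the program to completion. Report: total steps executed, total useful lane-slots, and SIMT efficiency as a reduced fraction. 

Answer: 6 steps, 64 useful, 2/3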